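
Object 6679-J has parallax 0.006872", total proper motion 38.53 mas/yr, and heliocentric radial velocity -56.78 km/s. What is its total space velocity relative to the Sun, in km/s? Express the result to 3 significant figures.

d = 1/p = 1/0.006872″ = 145.52 pc.
μ = 38.53 mas/yr = 0.03853 ″/yr.
v_t = 4.740 μ d = 4.740 × 0.03853 × 145.52 = 26.577 km/s.
v = √(v_r² + v_t²) = √((-56.78)² + 26.577²) = √3930.31 = 62.692 km/s.

62.7 km/s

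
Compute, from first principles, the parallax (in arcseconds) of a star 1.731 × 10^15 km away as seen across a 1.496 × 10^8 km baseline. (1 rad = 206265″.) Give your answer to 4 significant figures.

θ ≈ B/d = (1.496 × 10^8) / (1.731 × 10^15) = 8.6424 × 10^-8 rad.
In arcseconds: 8.6424 × 10^-8 × 206265 = 0.017826″.

0.01783 arcsec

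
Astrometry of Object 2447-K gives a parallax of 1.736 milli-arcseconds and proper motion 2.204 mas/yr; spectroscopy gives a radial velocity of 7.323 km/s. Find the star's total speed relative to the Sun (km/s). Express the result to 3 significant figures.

9.48 km/s

d = 1/p = 1/0.001736″ = 576.04 pc.
μ = 2.204 mas/yr = 0.002204 ″/yr.
v_t = 4.740 μ d = 4.740 × 0.002204 × 576.04 = 6.0179 km/s.
v = √(v_r² + v_t²) = √(7.323² + 6.0179²) = √89.8414 = 9.4785 km/s.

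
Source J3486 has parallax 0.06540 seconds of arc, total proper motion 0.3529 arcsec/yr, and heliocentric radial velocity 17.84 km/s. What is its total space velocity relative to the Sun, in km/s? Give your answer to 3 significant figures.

31.2 km/s

d = 1/p = 1/0.06540″ = 15.291 pc.
v_t = 4.740 μ d = 4.740 × 0.3529 × 15.291 = 25.578 km/s.
v = √(v_r² + v_t²) = √(17.84² + 25.578²) = √972.5 = 31.185 km/s.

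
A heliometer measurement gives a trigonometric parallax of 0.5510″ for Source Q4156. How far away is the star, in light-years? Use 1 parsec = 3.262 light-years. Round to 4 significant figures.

d = 1/p = 1/0.5510 = 1.8149 pc.
In light-years: 1.8149 × 3.262 = 5.9202 ly.

5.920 light years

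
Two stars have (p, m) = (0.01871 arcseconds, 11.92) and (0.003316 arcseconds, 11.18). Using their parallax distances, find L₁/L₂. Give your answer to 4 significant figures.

L₁/L₂ = 0.01589

d₁ = 1/p₁ = 1/0.01871″ = 53.447 pc; d₂ = 1/p₂ = 1/0.003316″ = 301.57 pc.
M₁ = m₁ − 5 log₁₀ d₁ + 5 = 11.92 − 8.6396 + 5 = 8.2804.
M₂ = 11.18 − 12.3969 + 5 = 3.7831.
L₁/L₂ = 10^(0.4(M₂ − M₁)) = 10^(0.4 × (-4.4973)) = 10^(-1.79892) = 0.015888.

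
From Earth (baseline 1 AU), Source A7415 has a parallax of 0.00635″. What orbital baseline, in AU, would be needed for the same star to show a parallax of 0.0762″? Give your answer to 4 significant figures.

12.00 AU

Parallax scales linearly with baseline: p ∝ B, so B = p_target / p_Earth × 1 AU.
B = 0.0762 / 0.00635 = 12 AU.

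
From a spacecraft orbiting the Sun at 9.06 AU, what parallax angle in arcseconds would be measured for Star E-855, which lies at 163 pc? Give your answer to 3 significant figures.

p (arcsec) = B (AU) / d (pc).
p = 9.06 / 163 = 0.055583 arcsec.

0.0556 arcsec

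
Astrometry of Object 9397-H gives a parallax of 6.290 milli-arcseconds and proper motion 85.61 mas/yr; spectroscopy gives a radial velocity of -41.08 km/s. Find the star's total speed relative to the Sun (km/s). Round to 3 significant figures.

76.5 km/s

d = 1/p = 1/0.006290″ = 158.98 pc.
μ = 85.61 mas/yr = 0.08561 ″/yr.
v_t = 4.740 μ d = 4.740 × 0.08561 × 158.98 = 64.513 km/s.
v = √(v_r² + v_t²) = √((-41.08)² + 64.513²) = √5849.49 = 76.482 km/s.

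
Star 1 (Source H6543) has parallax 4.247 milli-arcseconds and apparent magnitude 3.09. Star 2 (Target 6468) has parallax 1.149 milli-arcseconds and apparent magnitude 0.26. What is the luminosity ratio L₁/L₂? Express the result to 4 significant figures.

d₁ = 1/p₁ = 1/0.004247″ = 235.46 pc; d₂ = 1/p₂ = 1/0.001149″ = 870.32 pc.
M₁ = m₁ − 5 log₁₀ d₁ + 5 = 3.09 − 11.8596 + 5 = -3.7696.
M₂ = 0.26 − 14.6984 + 5 = -9.4384.
L₁/L₂ = 10^(0.4(M₂ − M₁)) = 10^(0.4 × (-5.6688)) = 10^(-2.26752) = 0.0054011.

L₁/L₂ = 0.005401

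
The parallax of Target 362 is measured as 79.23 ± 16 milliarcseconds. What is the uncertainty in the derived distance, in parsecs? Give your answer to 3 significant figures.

d = 1/p, so σ_d = σ_p / p².
σ_d = 0.0160 / (0.07923)² = 0.0160 / 0.0062774 = 2.5488 pc.

2.55 pc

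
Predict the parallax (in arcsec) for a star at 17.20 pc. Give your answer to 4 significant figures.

0.05814 arcsec

p = 1/d = 1/17.2 = 0.05814 arcsec.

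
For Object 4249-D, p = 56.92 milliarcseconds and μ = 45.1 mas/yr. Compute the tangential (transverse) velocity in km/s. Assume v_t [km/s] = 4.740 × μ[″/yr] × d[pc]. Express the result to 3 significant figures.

d = 1/p = 1/0.05692″ = 17.569 pc.
μ = 45.1 mas/yr = 0.0451 ″/yr.
v_t = 4.74 × μ × d = 4.74 × 0.0451 × 17.569 = 3.7558 km/s.

3.76 km/s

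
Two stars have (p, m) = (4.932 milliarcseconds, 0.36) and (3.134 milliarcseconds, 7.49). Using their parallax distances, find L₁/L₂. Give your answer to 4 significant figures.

d₁ = 1/p₁ = 1/0.004932″ = 202.76 pc; d₂ = 1/p₂ = 1/0.003134″ = 319.08 pc.
M₁ = m₁ − 5 log₁₀ d₁ + 5 = 0.36 − 11.5349 + 5 = -6.1749.
M₂ = 7.49 − 12.5195 + 5 = -0.0295.
L₁/L₂ = 10^(0.4(M₂ − M₁)) = 10^(0.4 × 6.1454) = 10^2.45816 = 287.18.

L₁/L₂ = 287.2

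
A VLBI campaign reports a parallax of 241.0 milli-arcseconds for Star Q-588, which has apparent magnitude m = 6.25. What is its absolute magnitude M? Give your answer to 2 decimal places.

d = 1/p = 1/0.2410″ = 4.1494 pc.
m − M = 5 log₁₀(4.1494) − 5 = 3.0899 − 5 = -1.9101.
M = m − (m − M) = 6.25 − (-1.9101) = 8.16.

M = 8.16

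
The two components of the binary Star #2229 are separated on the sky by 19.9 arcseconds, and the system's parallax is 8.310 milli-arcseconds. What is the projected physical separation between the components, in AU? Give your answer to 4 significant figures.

d = 1/p = 1/0.008310″ = 120.34 pc.
At distance d (pc), an angle of θ arcsec spans θ·d AU: s = 19.9 × 120.34 = 2394.8 AU.

2395 AU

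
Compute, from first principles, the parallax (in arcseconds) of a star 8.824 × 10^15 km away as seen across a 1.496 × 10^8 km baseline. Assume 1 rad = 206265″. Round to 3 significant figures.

0.00350 arcsec

θ ≈ B/d = (1.496 × 10^8) / (8.824 × 10^15) = 1.6954 × 10^-8 rad.
In arcseconds: 1.6954 × 10^-8 × 206265 = 0.003497″.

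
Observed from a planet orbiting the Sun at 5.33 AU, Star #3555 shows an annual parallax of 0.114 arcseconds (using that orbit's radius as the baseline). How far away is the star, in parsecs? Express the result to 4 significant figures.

With baseline B (in AU) and parallax p (in arcsec), d = B/p parsecs.
d = 5.33 / 0.114 = 46.754 pc.

46.75 pc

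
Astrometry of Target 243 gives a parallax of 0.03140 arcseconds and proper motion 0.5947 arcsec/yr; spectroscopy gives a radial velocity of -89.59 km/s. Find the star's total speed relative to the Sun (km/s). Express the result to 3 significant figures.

d = 1/p = 1/0.03140″ = 31.847 pc.
v_t = 4.740 μ d = 4.740 × 0.5947 × 31.847 = 89.773 km/s.
v = √(v_r² + v_t²) = √((-89.59)² + 89.773²) = √16085.6 = 126.83 km/s.

127 km/s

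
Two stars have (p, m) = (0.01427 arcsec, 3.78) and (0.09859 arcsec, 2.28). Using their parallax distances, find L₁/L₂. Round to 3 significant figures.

L₁/L₂ = 12.0

d₁ = 1/p₁ = 1/0.01427″ = 70.077 pc; d₂ = 1/p₂ = 1/0.09859″ = 10.143 pc.
M₁ = m₁ − 5 log₁₀ d₁ + 5 = 3.78 − 9.2279 + 5 = -0.4479.
M₂ = 2.28 − 5.0308 + 5 = 2.2492.
L₁/L₂ = 10^(0.4(M₂ − M₁)) = 10^(0.4 × 2.6971) = 10^1.07884 = 11.991.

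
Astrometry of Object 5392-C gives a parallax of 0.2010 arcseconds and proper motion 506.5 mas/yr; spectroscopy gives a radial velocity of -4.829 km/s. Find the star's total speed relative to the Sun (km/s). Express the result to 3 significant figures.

12.9 km/s

d = 1/p = 1/0.2010″ = 4.9751 pc.
μ = 506.5 mas/yr = 0.5065 ″/yr.
v_t = 4.740 μ d = 4.740 × 0.5065 × 4.9751 = 11.944 km/s.
v = √(v_r² + v_t²) = √((-4.829)² + 11.944²) = √165.978 = 12.883 km/s.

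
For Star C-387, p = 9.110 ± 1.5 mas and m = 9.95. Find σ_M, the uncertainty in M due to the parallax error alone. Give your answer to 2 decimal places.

M = m − 5 log₁₀ d + 5 = m + 5 log₁₀ p + 5, so ∂M/∂p = 5/(p ln 10).
σ_M = (5/ln 10) · (σ_p/p) = 2.1715 × 1.5/9.110 = 2.1715 × 0.16465 = 0.35754.

σ_M = 0.36 mag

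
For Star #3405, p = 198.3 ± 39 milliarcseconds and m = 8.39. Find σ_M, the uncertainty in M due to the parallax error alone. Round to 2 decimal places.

σ_M = 0.43 mag

M = m − 5 log₁₀ d + 5 = m + 5 log₁₀ p + 5, so ∂M/∂p = 5/(p ln 10).
σ_M = (5/ln 10) · (σ_p/p) = 2.1715 × 39/198.3 = 2.1715 × 0.19667 = 0.42707.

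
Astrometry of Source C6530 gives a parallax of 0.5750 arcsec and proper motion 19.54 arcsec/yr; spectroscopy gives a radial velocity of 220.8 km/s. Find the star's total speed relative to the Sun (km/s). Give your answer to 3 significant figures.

d = 1/p = 1/0.5750″ = 1.7391 pc.
v_t = 4.740 μ d = 4.740 × 19.54 × 1.7391 = 161.07 km/s.
v = √(v_r² + v_t²) = √(220.8² + 161.07²) = √74696.2 = 273.31 km/s.

273 km/s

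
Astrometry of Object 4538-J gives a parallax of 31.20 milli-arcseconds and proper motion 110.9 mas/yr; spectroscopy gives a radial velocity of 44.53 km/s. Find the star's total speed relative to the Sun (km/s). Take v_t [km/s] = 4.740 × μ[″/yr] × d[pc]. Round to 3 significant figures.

d = 1/p = 1/0.03120″ = 32.051 pc.
μ = 110.9 mas/yr = 0.1109 ″/yr.
v_t = 4.740 μ d = 4.740 × 0.1109 × 32.051 = 16.848 km/s.
v = √(v_r² + v_t²) = √(44.53² + 16.848²) = √2266.78 = 47.611 km/s.

47.6 km/s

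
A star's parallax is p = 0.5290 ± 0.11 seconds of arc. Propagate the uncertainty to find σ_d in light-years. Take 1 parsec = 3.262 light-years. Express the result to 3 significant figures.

d = 1/p, so σ_d = σ_p / p².
σ_d = 0.110 / (0.5290)² = 0.110 / 0.27984 = 0.39308 pc = 0.39308 × 3.262 ly = 1.2822 ly.

1.28 ly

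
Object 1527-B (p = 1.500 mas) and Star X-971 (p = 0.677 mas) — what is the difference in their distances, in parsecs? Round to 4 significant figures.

810.4 pc

d_A = 1/0.001500″ = 666.67 pc; d_B = 1/0.0006770″ = 1477.1 pc.
|d_B − d_A| = |1477.1 − 666.67| = 810.43 pc.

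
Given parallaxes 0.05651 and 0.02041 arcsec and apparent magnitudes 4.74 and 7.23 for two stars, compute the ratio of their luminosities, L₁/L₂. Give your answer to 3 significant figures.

d₁ = 1/p₁ = 1/0.05651″ = 17.696 pc; d₂ = 1/p₂ = 1/0.02041″ = 48.996 pc.
M₁ = m₁ − 5 log₁₀ d₁ + 5 = 4.74 − 6.2394 + 5 = 3.5006.
M₂ = 7.23 − 8.4508 + 5 = 3.7792.
L₁/L₂ = 10^(0.4(M₂ − M₁)) = 10^(0.4 × 0.2786) = 10^0.11144 = 1.2925.

L₁/L₂ = 1.29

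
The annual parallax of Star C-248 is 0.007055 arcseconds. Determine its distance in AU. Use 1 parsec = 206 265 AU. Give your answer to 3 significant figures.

d = 1/p = 1/0.007055 = 141.74 pc.
In AU: 141.74 × 206265 = 2.9236 × 10^7 AU.

2.92 × 10^7 AU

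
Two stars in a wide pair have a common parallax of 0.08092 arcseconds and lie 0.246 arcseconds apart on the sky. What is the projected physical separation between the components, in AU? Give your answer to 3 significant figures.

d = 1/p = 1/0.08092″ = 12.358 pc.
At distance d (pc), an angle of θ arcsec spans θ·d AU: s = 0.246 × 12.358 = 3.0401 AU.

3.04 AU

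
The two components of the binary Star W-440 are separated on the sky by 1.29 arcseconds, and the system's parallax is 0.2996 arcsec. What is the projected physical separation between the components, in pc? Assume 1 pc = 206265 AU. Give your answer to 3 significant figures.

d = 1/p = 1/0.2996″ = 3.3378 pc.
At distance d (pc), an angle of θ arcsec spans θ·d AU: s = 1.29 × 3.3378 = 4.3058 AU.
= 4.3058 / 206265 = 2.0875 × 10^-5 pc.

2.09 × 10^-5 pc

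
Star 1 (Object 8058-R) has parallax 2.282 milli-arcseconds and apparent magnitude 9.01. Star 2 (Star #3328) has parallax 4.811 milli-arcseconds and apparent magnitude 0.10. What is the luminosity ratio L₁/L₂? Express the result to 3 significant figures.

L₁/L₂ = 0.00121

d₁ = 1/p₁ = 1/0.002282″ = 438.21 pc; d₂ = 1/p₂ = 1/0.004811″ = 207.86 pc.
M₁ = m₁ − 5 log₁₀ d₁ + 5 = 9.01 − 13.2084 + 5 = 0.8016.
M₂ = 0.10 − 11.5889 + 5 = -6.4889.
L₁/L₂ = 10^(0.4(M₂ − M₁)) = 10^(0.4 × (-7.2905)) = 10^(-2.91620) = 0.0012128.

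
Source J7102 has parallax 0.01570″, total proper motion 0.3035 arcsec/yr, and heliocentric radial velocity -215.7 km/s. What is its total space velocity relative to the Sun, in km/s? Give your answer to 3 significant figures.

234 km/s

d = 1/p = 1/0.01570″ = 63.694 pc.
v_t = 4.740 μ d = 4.740 × 0.3035 × 63.694 = 91.63 km/s.
v = √(v_r² + v_t²) = √((-215.7)² + 91.63²) = √54922.5 = 234.36 km/s.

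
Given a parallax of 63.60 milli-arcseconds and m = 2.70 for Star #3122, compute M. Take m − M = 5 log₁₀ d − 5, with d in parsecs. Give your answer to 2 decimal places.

d = 1/p = 1/0.06360″ = 15.723 pc.
m − M = 5 log₁₀(15.723) − 5 = 5.9827 − 5 = 0.9827.
M = m − (m − M) = 2.70 − 0.9827 = 1.72.

M = 1.72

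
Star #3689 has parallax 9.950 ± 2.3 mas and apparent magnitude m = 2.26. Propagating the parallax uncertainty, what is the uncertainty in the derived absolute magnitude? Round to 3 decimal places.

σ_M = 0.502 mag

M = m − 5 log₁₀ d + 5 = m + 5 log₁₀ p + 5, so ∂M/∂p = 5/(p ln 10).
σ_M = (5/ln 10) · (σ_p/p) = 2.1715 × 2.3/9.950 = 2.1715 × 0.23116 = 0.50196.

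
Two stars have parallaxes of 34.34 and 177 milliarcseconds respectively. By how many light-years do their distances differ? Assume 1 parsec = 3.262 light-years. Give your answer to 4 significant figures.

76.56 ly

d_A = 1/0.03434″ = 29.121 pc; d_B = 1/0.1770″ = 5.6497 pc.
|d_B − d_A| = |5.6497 − 29.121| = 23.471 pc = 23.471 × 3.262 ly = 76.562 ly.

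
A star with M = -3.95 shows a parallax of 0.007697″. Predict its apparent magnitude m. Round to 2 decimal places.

m = 1.62

d = 1/p = 1/0.007697″ = 129.92 pc.
m − M = 5 log₁₀ d − 5 = 5 log₁₀(129.92) − 5 = 10.5684 − 5 = 5.5684.
m = M + (m − M) = -3.95 + 5.5684 = 1.62.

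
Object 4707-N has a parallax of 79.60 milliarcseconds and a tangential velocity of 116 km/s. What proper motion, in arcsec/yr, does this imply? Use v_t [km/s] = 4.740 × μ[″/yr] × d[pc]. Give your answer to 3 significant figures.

d = 1/p = 1/0.07960″ = 12.563 pc.
μ = v_t / (4.74 d) = 116 / (4.74 × 12.563) = 116 / 59.549 = 1.948 ″/yr.

1.95 arcsec/yr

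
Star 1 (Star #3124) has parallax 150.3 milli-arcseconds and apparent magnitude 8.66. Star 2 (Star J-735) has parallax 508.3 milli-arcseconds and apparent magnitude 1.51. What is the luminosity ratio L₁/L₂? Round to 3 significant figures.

d₁ = 1/p₁ = 1/0.1503″ = 6.6534 pc; d₂ = 1/p₂ = 1/0.5083″ = 1.9673 pc.
M₁ = m₁ − 5 log₁₀ d₁ + 5 = 8.66 − 4.1152 + 5 = 9.5448.
M₂ = 1.51 − 1.4694 + 5 = 5.0406.
L₁/L₂ = 10^(0.4(M₂ − M₁)) = 10^(0.4 × (-4.5042)) = 10^(-1.80168) = 0.015788.

L₁/L₂ = 0.0158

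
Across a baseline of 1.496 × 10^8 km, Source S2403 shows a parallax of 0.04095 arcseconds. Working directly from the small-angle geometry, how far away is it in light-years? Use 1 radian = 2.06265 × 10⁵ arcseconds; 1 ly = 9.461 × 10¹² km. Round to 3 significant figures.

79.6 ly

θ = 0.04095″ = 0.04095/206265 = 1.9853 × 10^-7 rad.
d = B/θ = (1.496 × 10^8) / (1.9853 × 10^-7) = 7.5354 × 10^14 km = (7.5354 × 10^14) / (9.461 × 10^12) ly = 79.647 ly.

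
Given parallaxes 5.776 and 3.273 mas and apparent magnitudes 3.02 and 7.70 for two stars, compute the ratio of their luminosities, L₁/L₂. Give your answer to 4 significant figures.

L₁/L₂ = 23.91

d₁ = 1/p₁ = 1/0.005776″ = 173.13 pc; d₂ = 1/p₂ = 1/0.003273″ = 305.53 pc.
M₁ = m₁ − 5 log₁₀ d₁ + 5 = 3.02 − 11.1919 + 5 = -3.1719.
M₂ = 7.70 − 12.4253 + 5 = 0.2747.
L₁/L₂ = 10^(0.4(M₂ − M₁)) = 10^(0.4 × 3.4466) = 10^1.37864 = 23.913.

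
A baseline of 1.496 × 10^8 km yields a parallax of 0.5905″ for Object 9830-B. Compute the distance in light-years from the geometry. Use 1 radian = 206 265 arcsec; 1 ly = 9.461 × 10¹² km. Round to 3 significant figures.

5.52 ly

θ = 0.5905″ = 0.5905/206265 = 2.8628 × 10^-6 rad.
d = B/θ = (1.496 × 10^8) / (2.8628 × 10^-6) = 5.2257 × 10^13 km = (5.2257 × 10^13) / (9.461 × 10^12) ly = 5.5234 ly.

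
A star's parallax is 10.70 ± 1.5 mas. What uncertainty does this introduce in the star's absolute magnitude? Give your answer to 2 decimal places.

σ_M = 0.30 mag

M = m − 5 log₁₀ d + 5 = m + 5 log₁₀ p + 5, so ∂M/∂p = 5/(p ln 10).
σ_M = (5/ln 10) · (σ_p/p) = 2.1715 × 1.5/10.70 = 2.1715 × 0.14019 = 0.30442.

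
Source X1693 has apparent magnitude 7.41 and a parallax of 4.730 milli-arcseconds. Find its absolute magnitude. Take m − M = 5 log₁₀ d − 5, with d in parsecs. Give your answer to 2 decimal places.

M = 0.78

d = 1/p = 1/0.004730″ = 211.42 pc.
m − M = 5 log₁₀(211.42) − 5 = 11.6257 − 5 = 6.6257.
M = m − (m − M) = 7.41 − 6.6257 = 0.78.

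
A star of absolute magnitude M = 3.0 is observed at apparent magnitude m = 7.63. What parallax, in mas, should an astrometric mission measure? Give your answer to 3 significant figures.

11.9 mas

m − M = 7.63 − 3.0 = 4.63.
d = 10^((m−M)/5 + 1) = 10^1.926 = 84.333 pc.
p = 1/d = 1/84.333 = 0.011858 arcsec = 11.858 mas.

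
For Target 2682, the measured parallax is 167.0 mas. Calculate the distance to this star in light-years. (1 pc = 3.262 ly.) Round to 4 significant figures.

p = 167.0 mas = 0.1670 arcsec.
d = 1/p = 1/0.1670 = 5.988 pc.
In light-years: 5.988 × 3.262 = 19.533 ly.

19.53 light years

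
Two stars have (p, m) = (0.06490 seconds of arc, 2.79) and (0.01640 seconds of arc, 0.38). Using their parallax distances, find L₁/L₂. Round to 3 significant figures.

L₁/L₂ = 0.00694

d₁ = 1/p₁ = 1/0.06490″ = 15.408 pc; d₂ = 1/p₂ = 1/0.01640″ = 60.976 pc.
M₁ = m₁ − 5 log₁₀ d₁ + 5 = 2.79 − 5.9387 + 5 = 1.8513.
M₂ = 0.38 − 8.9258 + 5 = -3.5458.
L₁/L₂ = 10^(0.4(M₂ − M₁)) = 10^(0.4 × (-5.3971)) = 10^(-2.15884) = 0.0069368.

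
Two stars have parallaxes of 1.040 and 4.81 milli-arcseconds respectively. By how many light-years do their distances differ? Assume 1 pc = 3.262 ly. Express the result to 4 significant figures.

2458 ly

d_A = 1/0.001040″ = 961.54 pc; d_B = 1/0.004810″ = 207.9 pc.
|d_B − d_A| = |207.9 − 961.54| = 753.64 pc = 753.64 × 3.262 ly = 2458.4 ly.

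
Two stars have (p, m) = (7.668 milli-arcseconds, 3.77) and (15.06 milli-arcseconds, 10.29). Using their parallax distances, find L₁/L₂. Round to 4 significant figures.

d₁ = 1/p₁ = 1/0.007668″ = 130.41 pc; d₂ = 1/p₂ = 1/0.01506″ = 66.401 pc.
M₁ = m₁ − 5 log₁₀ d₁ + 5 = 3.77 − 10.5766 + 5 = -1.8066.
M₂ = 10.29 − 9.1109 + 5 = 6.1791.
L₁/L₂ = 10^(0.4(M₂ − M₁)) = 10^(0.4 × 7.9857) = 10^3.19428 = 1564.2.

L₁/L₂ = 1564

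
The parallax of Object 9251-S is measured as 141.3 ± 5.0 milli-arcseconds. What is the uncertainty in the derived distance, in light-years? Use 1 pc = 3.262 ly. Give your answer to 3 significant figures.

d = 1/p, so σ_d = σ_p / p².
σ_d = 0.00500 / (0.1413)² = 0.00500 / 0.019966 = 0.25043 pc = 0.25043 × 3.262 ly = 0.8169 ly.

0.817 ly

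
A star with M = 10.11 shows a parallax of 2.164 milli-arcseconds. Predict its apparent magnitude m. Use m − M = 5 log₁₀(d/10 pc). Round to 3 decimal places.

d = 1/p = 1/0.002164″ = 462.11 pc.
m − M = 5 log₁₀ d − 5 = 5 log₁₀(462.11) − 5 = 13.3237 − 5 = 8.3237.
m = M + (m − M) = 10.11 + 8.3237 = 18.434.

m = 18.434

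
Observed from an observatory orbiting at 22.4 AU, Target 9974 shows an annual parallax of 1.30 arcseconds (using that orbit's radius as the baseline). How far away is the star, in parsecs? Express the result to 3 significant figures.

17.2 pc

With baseline B (in AU) and parallax p (in arcsec), d = B/p parsecs.
d = 22.4 / 1.30 = 17.231 pc.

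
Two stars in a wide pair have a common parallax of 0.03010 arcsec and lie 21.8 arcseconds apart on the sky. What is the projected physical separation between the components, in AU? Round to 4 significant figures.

d = 1/p = 1/0.03010″ = 33.223 pc.
At distance d (pc), an angle of θ arcsec spans θ·d AU: s = 21.8 × 33.223 = 724.26 AU.

724.3 AU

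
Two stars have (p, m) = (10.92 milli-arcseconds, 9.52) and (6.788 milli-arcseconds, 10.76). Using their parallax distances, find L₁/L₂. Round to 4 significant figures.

d₁ = 1/p₁ = 1/0.01092″ = 91.575 pc; d₂ = 1/p₂ = 1/0.006788″ = 147.32 pc.
M₁ = m₁ − 5 log₁₀ d₁ + 5 = 9.52 − 9.8089 + 5 = 4.7111.
M₂ = 10.76 − 10.8413 + 5 = 4.9187.
L₁/L₂ = 10^(0.4(M₂ − M₁)) = 10^(0.4 × 0.2076) = 10^0.08304 = 1.2107.

L₁/L₂ = 1.211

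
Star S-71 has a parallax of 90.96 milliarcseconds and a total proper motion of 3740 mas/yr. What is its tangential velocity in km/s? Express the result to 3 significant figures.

195 km/s

d = 1/p = 1/0.09096″ = 10.994 pc.
μ = 3740 mas/yr = 3.74 ″/yr.
v_t = 4.74 × μ × d = 4.74 × 3.74 × 10.994 = 194.9 km/s.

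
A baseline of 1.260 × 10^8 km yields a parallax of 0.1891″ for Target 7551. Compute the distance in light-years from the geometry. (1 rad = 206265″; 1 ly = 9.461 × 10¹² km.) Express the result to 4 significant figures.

14.53 ly

θ = 0.1891″ = 0.1891/206265 = 9.1678 × 10^-7 rad.
d = B/θ = (1.260 × 10^8) / (9.1678 × 10^-7) = 1.3744 × 10^14 km = (1.3744 × 10^14) / (9.461 × 10^12) ly = 14.527 ly.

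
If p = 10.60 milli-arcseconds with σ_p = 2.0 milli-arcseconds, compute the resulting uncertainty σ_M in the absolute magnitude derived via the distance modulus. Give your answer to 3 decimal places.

M = m − 5 log₁₀ d + 5 = m + 5 log₁₀ p + 5, so ∂M/∂p = 5/(p ln 10).
σ_M = (5/ln 10) · (σ_p/p) = 2.1715 × 2.0/10.60 = 2.1715 × 0.18868 = 0.40972.

σ_M = 0.410 mag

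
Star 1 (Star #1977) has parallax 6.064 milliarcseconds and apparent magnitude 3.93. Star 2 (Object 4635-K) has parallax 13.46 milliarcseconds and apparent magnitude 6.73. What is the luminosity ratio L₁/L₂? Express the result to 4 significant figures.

d₁ = 1/p₁ = 1/0.006064″ = 164.91 pc; d₂ = 1/p₂ = 1/0.01346″ = 74.294 pc.
M₁ = m₁ − 5 log₁₀ d₁ + 5 = 3.93 − 11.0862 + 5 = -2.1562.
M₂ = 6.73 − 9.3548 + 5 = 2.3752.
L₁/L₂ = 10^(0.4(M₂ − M₁)) = 10^(0.4 × 4.5314) = 10^1.81256 = 64.947.

L₁/L₂ = 64.95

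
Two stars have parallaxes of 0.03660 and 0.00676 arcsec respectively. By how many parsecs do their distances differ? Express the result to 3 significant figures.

d_A = 1/0.03660″ = 27.322 pc; d_B = 1/0.006760″ = 147.93 pc.
|d_B − d_A| = |147.93 − 27.322| = 120.61 pc.

121 pc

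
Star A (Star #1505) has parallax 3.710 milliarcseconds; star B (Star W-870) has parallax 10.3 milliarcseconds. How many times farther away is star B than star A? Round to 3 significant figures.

Since d = 1/p, d_B/d_A = p_A/p_B.
= 3.710 / 10.3 = 0.36019.

0.360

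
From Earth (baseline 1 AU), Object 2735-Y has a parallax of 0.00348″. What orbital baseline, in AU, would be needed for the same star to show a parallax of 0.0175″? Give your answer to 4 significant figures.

5.029 AU

Parallax scales linearly with baseline: p ∝ B, so B = p_target / p_Earth × 1 AU.
B = 0.0175 / 0.00348 = 5.0287 AU.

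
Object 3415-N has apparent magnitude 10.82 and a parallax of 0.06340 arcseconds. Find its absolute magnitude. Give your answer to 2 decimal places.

M = 9.83

d = 1/p = 1/0.06340″ = 15.773 pc.
m − M = 5 log₁₀(15.773) − 5 = 5.9896 − 5 = 0.9896.
M = m − (m − M) = 10.82 − 0.9896 = 9.83.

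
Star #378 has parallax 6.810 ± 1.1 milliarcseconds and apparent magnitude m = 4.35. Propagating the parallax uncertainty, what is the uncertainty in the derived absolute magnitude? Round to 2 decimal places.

σ_M = 0.35 mag

M = m − 5 log₁₀ d + 5 = m + 5 log₁₀ p + 5, so ∂M/∂p = 5/(p ln 10).
σ_M = (5/ln 10) · (σ_p/p) = 2.1715 × 1.1/6.810 = 2.1715 × 0.16153 = 0.35076.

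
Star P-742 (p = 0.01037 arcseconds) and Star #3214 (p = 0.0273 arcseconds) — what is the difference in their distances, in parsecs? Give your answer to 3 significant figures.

59.8 pc

d_A = 1/0.01037″ = 96.432 pc; d_B = 1/0.02730″ = 36.63 pc.
|d_B − d_A| = |36.63 − 96.432| = 59.802 pc.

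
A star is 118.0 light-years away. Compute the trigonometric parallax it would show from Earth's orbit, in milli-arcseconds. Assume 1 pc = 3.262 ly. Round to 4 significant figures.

27.64 mas

d = 118.0 ly ÷ 3.262 = 36.174 pc.
p = 1/d = 1/36.174 = 0.027644 arcsec.
= 0.027644 × 1000 = 27.644 mas.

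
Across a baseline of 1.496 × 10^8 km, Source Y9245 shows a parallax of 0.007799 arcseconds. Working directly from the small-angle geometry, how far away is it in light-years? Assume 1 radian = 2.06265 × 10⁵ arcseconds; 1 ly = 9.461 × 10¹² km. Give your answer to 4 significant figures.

θ = 0.007799″ = 0.007799/206265 = 3.7811 × 10^-8 rad.
d = B/θ = (1.496 × 10^8) / (3.7811 × 10^-8) = 3.9565 × 10^15 km = (3.9565 × 10^15) / (9.461 × 10^12) ly = 418.19 ly.

418.2 ly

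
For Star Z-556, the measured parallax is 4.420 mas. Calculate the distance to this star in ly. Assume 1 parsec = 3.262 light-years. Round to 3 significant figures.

p = 4.420 mas = 0.004420 arcsec.
d = 1/p = 1/0.004420 = 226.24 pc.
In light-years: 226.24 × 3.262 = 737.99 ly.

738 ly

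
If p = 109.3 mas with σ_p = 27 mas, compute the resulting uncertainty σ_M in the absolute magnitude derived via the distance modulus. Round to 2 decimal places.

M = m − 5 log₁₀ d + 5 = m + 5 log₁₀ p + 5, so ∂M/∂p = 5/(p ln 10).
σ_M = (5/ln 10) · (σ_p/p) = 2.1715 × 27/109.3 = 2.1715 × 0.24703 = 0.53643.

σ_M = 0.54 mag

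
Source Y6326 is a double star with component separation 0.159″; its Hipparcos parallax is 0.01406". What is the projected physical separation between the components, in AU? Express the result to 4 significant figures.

d = 1/p = 1/0.01406″ = 71.124 pc.
At distance d (pc), an angle of θ arcsec spans θ·d AU: s = 0.159 × 71.124 = 11.309 AU.

11.31 AU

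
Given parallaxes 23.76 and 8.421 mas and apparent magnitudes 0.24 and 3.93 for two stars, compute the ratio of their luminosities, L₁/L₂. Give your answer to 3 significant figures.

d₁ = 1/p₁ = 1/0.02376″ = 42.088 pc; d₂ = 1/p₂ = 1/0.008421″ = 118.75 pc.
M₁ = m₁ − 5 log₁₀ d₁ + 5 = 0.24 − 8.1208 + 5 = -2.8808.
M₂ = 3.93 − 10.3732 + 5 = -1.4432.
L₁/L₂ = 10^(0.4(M₂ − M₁)) = 10^(0.4 × 1.4376) = 10^0.57504 = 3.7587.

L₁/L₂ = 3.76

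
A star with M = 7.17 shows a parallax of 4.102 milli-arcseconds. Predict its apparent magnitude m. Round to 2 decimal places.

d = 1/p = 1/0.004102″ = 243.78 pc.
m − M = 5 log₁₀ d − 5 = 5 log₁₀(243.78) − 5 = 11.9350 − 5 = 6.9350.
m = M + (m − M) = 7.17 + 6.9350 = 14.11.

m = 14.11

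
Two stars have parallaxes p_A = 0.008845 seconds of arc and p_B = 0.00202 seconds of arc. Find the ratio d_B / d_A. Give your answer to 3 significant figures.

Since d = 1/p, d_B/d_A = p_A/p_B.
= 0.008845 / 0.00202 = 4.3787.

4.38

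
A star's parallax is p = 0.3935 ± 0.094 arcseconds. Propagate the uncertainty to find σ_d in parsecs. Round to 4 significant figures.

0.6071 pc

d = 1/p, so σ_d = σ_p / p².
σ_d = 0.0940 / (0.3935)² = 0.0940 / 0.15484 = 0.60708 pc.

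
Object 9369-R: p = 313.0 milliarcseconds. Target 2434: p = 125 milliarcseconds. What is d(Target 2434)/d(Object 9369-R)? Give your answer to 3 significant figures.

Since d = 1/p, d_B/d_A = p_A/p_B.
= 313.0 / 125 = 2.504.

2.50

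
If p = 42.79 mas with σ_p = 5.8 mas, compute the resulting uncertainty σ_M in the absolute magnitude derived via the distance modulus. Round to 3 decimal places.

σ_M = 0.294 mag

M = m − 5 log₁₀ d + 5 = m + 5 log₁₀ p + 5, so ∂M/∂p = 5/(p ln 10).
σ_M = (5/ln 10) · (σ_p/p) = 2.1715 × 5.8/42.79 = 2.1715 × 0.13555 = 0.29435.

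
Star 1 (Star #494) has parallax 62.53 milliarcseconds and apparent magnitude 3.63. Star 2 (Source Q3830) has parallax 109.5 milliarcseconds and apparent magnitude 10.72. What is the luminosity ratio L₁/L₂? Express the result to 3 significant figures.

L₁/L₂ = 2100

d₁ = 1/p₁ = 1/0.06253″ = 15.992 pc; d₂ = 1/p₂ = 1/0.1095″ = 9.1324 pc.
M₁ = m₁ − 5 log₁₀ d₁ + 5 = 3.63 − 6.0195 + 5 = 2.6105.
M₂ = 10.72 − 4.8029 + 5 = 10.9171.
L₁/L₂ = 10^(0.4(M₂ − M₁)) = 10^(0.4 × 8.3066) = 10^3.32264 = 2102.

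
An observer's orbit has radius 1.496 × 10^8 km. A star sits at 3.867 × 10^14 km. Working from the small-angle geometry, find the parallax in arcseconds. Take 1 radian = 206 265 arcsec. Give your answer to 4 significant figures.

θ ≈ B/d = (1.496 × 10^8) / (3.867 × 10^14) = 3.8686 × 10^-7 rad.
In arcseconds: 3.8686 × 10^-7 × 206265 = 0.079796″.

0.07980 arcsec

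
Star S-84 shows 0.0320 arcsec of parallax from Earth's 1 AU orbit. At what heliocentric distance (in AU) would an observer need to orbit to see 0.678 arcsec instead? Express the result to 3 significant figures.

Parallax scales linearly with baseline: p ∝ B, so B = p_target / p_Earth × 1 AU.
B = 0.678 / 0.0320 = 21.188 AU.

21.2 AU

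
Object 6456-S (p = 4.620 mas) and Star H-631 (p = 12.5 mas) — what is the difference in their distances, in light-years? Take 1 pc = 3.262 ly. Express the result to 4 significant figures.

d_A = 1/0.004620″ = 216.45 pc; d_B = 1/0.01250″ = 80 pc.
|d_B − d_A| = |80 − 216.45| = 136.45 pc = 136.45 × 3.262 ly = 445.1 ly.

445.1 ly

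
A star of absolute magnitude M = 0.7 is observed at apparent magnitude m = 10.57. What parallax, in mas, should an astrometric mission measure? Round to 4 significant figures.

m − M = 10.57 − 0.7 = 9.87.
d = 10^((m−M)/5 + 1) = 10^2.974 = 941.89 pc.
p = 1/d = 1/941.89 = 0.0010617 arcsec = 1.0617 mas.

1.062 mas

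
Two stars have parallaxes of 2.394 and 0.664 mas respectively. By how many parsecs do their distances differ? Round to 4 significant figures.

d_A = 1/0.002394″ = 417.71 pc; d_B = 1/0.0006640″ = 1506 pc.
|d_B − d_A| = |1506 − 417.71| = 1088.3 pc.

1088 pc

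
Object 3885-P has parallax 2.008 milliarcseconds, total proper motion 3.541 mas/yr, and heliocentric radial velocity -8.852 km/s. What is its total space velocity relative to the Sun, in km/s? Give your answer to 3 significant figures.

d = 1/p = 1/0.002008″ = 498.01 pc.
μ = 3.541 mas/yr = 0.003541 ″/yr.
v_t = 4.740 μ d = 4.740 × 0.003541 × 498.01 = 8.3588 km/s.
v = √(v_r² + v_t²) = √((-8.852)² + 8.3588²) = √148.227 = 12.175 km/s.

12.2 km/s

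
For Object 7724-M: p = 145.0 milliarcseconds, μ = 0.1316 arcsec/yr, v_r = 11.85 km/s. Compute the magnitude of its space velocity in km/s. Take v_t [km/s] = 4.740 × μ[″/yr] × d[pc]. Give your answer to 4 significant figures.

12.61 km/s

d = 1/p = 1/0.1450″ = 6.8966 pc.
v_t = 4.740 μ d = 4.740 × 0.1316 × 6.8966 = 4.302 km/s.
v = √(v_r² + v_t²) = √(11.85² + 4.302²) = √158.93 = 12.607 km/s.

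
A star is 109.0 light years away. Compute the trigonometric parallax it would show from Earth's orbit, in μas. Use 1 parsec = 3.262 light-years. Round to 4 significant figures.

29930 μas

d = 109.0 ly ÷ 3.262 = 33.415 pc.
p = 1/d = 1/33.415 = 0.029927 arcsec.
= 0.029927 × 10⁶ = 29927 μas.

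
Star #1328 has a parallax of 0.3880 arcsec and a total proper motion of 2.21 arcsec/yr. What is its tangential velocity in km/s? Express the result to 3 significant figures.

d = 1/p = 1/0.3880″ = 2.5773 pc.
v_t = 4.74 × μ × d = 4.74 × 2.21 × 2.5773 = 26.998 km/s.

27.0 km/s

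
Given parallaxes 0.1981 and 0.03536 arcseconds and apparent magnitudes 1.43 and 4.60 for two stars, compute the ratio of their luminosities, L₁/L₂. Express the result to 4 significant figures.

L₁/L₂ = 0.5905

d₁ = 1/p₁ = 1/0.1981″ = 5.048 pc; d₂ = 1/p₂ = 1/0.03536″ = 28.281 pc.
M₁ = m₁ − 5 log₁₀ d₁ + 5 = 1.43 − 3.5156 + 5 = 2.9144.
M₂ = 4.60 − 7.2575 + 5 = 2.3425.
L₁/L₂ = 10^(0.4(M₂ − M₁)) = 10^(0.4 × (-0.5719)) = 10^(-0.22876) = 0.59053.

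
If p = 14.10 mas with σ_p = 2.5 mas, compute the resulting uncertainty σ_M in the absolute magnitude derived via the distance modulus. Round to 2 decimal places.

M = m − 5 log₁₀ d + 5 = m + 5 log₁₀ p + 5, so ∂M/∂p = 5/(p ln 10).
σ_M = (5/ln 10) · (σ_p/p) = 2.1715 × 2.5/14.10 = 2.1715 × 0.1773 = 0.38501.

σ_M = 0.39 mag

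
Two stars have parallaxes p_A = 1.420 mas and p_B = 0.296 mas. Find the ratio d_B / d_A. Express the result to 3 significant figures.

4.80

Since d = 1/p, d_B/d_A = p_A/p_B.
= 1.420 / 0.296 = 4.7973.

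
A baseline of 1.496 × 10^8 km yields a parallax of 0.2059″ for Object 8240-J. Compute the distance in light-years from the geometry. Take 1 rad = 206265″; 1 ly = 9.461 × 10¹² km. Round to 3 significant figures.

15.8 ly

θ = 0.2059″ = 0.2059/206265 = 9.9823 × 10^-7 rad.
d = B/θ = (1.496 × 10^8) / (9.9823 × 10^-7) = 1.4987 × 10^14 km = (1.4987 × 10^14) / (9.461 × 10^12) ly = 15.841 ly.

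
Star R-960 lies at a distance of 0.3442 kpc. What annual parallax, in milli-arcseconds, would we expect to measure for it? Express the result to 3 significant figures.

2.91 mas

d = 0.3442 kpc = 344.2 pc.
p = 1/d = 1/344.2 = 0.0029053 arcsec.
= 0.0029053 × 1000 = 2.9053 mas.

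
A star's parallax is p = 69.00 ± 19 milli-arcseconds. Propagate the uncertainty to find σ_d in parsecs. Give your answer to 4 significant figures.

3.991 pc

d = 1/p, so σ_d = σ_p / p².
σ_d = 0.0190 / (0.06900)² = 0.0190 / 0.004761 = 3.9908 pc.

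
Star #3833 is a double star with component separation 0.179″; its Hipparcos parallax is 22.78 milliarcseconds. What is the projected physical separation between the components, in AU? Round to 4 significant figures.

d = 1/p = 1/0.02278″ = 43.898 pc.
At distance d (pc), an angle of θ arcsec spans θ·d AU: s = 0.179 × 43.898 = 7.8577 AU.

7.858 AU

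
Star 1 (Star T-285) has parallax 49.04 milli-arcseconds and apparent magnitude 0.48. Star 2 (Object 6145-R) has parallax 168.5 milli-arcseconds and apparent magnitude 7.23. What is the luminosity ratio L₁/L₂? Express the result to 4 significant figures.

d₁ = 1/p₁ = 1/0.04904″ = 20.392 pc; d₂ = 1/p₂ = 1/0.1685″ = 5.9347 pc.
M₁ = m₁ − 5 log₁₀ d₁ + 5 = 0.48 − 6.5473 + 5 = -1.0673.
M₂ = 7.23 − 3.8670 + 5 = 8.3630.
L₁/L₂ = 10^(0.4(M₂ − M₁)) = 10^(0.4 × 9.4303) = 10^3.77212 = 5917.3.

L₁/L₂ = 5917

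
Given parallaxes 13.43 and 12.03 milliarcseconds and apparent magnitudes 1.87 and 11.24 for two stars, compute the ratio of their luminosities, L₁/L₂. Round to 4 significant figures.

L₁/L₂ = 4491

d₁ = 1/p₁ = 1/0.01343″ = 74.46 pc; d₂ = 1/p₂ = 1/0.01203″ = 83.126 pc.
M₁ = m₁ − 5 log₁₀ d₁ + 5 = 1.87 − 9.3596 + 5 = -2.4896.
M₂ = 11.24 − 9.5987 + 5 = 6.6413.
L₁/L₂ = 10^(0.4(M₂ − M₁)) = 10^(0.4 × 9.1309) = 10^3.65236 = 4491.2.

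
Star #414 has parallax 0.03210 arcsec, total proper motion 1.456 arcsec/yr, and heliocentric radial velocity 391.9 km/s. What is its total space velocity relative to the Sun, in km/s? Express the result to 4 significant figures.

d = 1/p = 1/0.03210″ = 31.153 pc.
v_t = 4.740 μ d = 4.740 × 1.456 × 31.153 = 215 km/s.
v = √(v_r² + v_t²) = √(391.9² + 215²) = √199811 = 447 km/s.

447.0 km/s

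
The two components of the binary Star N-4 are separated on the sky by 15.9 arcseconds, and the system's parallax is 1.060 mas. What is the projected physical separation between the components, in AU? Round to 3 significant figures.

d = 1/p = 1/0.001060″ = 943.4 pc.
At distance d (pc), an angle of θ arcsec spans θ·d AU: s = 15.9 × 943.4 = 15000 AU.

15000 AU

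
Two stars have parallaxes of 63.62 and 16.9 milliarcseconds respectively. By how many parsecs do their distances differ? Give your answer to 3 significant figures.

43.5 pc

d_A = 1/0.06362″ = 15.718 pc; d_B = 1/0.01690″ = 59.172 pc.
|d_B − d_A| = |59.172 − 15.718| = 43.454 pc.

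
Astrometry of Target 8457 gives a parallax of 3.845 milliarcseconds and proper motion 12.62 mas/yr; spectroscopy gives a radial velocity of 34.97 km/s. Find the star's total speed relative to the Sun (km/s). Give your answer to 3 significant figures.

38.3 km/s

d = 1/p = 1/0.003845″ = 260.08 pc.
μ = 12.62 mas/yr = 0.01262 ″/yr.
v_t = 4.740 μ d = 4.740 × 0.01262 × 260.08 = 15.558 km/s.
v = √(v_r² + v_t²) = √(34.97² + 15.558²) = √1464.95 = 38.275 km/s.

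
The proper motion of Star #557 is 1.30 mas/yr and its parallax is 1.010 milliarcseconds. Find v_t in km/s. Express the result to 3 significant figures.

6.10 km/s

d = 1/p = 1/0.001010″ = 990.1 pc.
μ = 1.30 mas/yr = 0.00130 ″/yr.
v_t = 4.74 × μ × d = 4.74 × 0.00130 × 990.1 = 6.101 km/s.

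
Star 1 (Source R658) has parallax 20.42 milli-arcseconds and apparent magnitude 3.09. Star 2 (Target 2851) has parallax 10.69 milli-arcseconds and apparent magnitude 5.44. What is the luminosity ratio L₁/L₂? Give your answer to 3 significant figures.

d₁ = 1/p₁ = 1/0.02042″ = 48.972 pc; d₂ = 1/p₂ = 1/0.01069″ = 93.545 pc.
M₁ = m₁ − 5 log₁₀ d₁ + 5 = 3.09 − 8.4497 + 5 = -0.3597.
M₂ = 5.44 − 9.8551 + 5 = 0.5849.
L₁/L₂ = 10^(0.4(M₂ − M₁)) = 10^(0.4 × 0.9446) = 10^0.37784 = 2.3869.

L₁/L₂ = 2.39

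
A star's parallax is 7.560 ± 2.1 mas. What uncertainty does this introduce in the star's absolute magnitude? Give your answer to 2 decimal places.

M = m − 5 log₁₀ d + 5 = m + 5 log₁₀ p + 5, so ∂M/∂p = 5/(p ln 10).
σ_M = (5/ln 10) · (σ_p/p) = 2.1715 × 2.1/7.560 = 2.1715 × 0.27778 = 0.6032.

σ_M = 0.60 mag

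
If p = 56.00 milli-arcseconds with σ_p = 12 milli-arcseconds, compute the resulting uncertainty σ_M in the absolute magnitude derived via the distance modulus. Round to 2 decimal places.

σ_M = 0.47 mag

M = m − 5 log₁₀ d + 5 = m + 5 log₁₀ p + 5, so ∂M/∂p = 5/(p ln 10).
σ_M = (5/ln 10) · (σ_p/p) = 2.1715 × 12/56.00 = 2.1715 × 0.21429 = 0.46533.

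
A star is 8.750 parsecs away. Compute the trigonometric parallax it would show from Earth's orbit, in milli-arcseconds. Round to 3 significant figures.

114 mas

p = 1/d = 1/8.75 = 0.11429 arcsec.
= 0.11429 × 1000 = 114.29 mas.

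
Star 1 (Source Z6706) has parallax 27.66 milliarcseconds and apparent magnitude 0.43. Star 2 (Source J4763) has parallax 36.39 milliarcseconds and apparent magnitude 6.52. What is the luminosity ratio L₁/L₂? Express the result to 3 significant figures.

d₁ = 1/p₁ = 1/0.02766″ = 36.153 pc; d₂ = 1/p₂ = 1/0.03639″ = 27.48 pc.
M₁ = m₁ − 5 log₁₀ d₁ + 5 = 0.43 − 7.7907 + 5 = -2.3607.
M₂ = 6.52 − 7.1951 + 5 = 4.3249.
L₁/L₂ = 10^(0.4(M₂ − M₁)) = 10^(0.4 × 6.6856) = 10^2.67424 = 472.32.

L₁/L₂ = 472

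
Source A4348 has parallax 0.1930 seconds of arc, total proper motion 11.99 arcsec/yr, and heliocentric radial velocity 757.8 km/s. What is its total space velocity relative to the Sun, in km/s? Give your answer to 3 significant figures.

d = 1/p = 1/0.1930″ = 5.1813 pc.
v_t = 4.740 μ d = 4.740 × 11.99 × 5.1813 = 294.47 km/s.
v = √(v_r² + v_t²) = √(757.8² + 294.47²) = √660973 = 813 km/s.

813 km/s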